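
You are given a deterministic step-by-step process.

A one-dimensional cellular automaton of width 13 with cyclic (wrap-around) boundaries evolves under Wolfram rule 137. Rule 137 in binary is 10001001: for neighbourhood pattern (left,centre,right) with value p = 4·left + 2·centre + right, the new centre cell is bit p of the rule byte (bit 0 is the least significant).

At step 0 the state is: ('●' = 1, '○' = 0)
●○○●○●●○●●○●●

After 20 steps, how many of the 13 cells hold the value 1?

k=0  ●○○●○●●○●●○●●
k=1  ○○○○○●○○●○○●●
k=2  ○●●●○○○○○○○●○
k=3  ○●●○○●●●●●○○○
k=4  ○●○○○●●●●○○●●
k=5  ○○○●○●●●○○○●○
k=6  ●●○○○●●○○●○○○
k=7  ●○○●○●○○○○○●○
k=8  ○○○○○○○●●●○○○
k=9  ●●●●●●○●●○○●●
k=10  ●●●●●○○●○○○●●
k=11  ●●●●○○○○○●○●●
k=12  ●●●○○●●●○○○●●
k=13  ●●○○○●●○○●○●●
k=14  ●○○●○●○○○○○●●
k=15  ○○○○○○○●●●○●●
k=16  ○●●●●●○●●○○●○
k=17  ○●●●●○○●○○○○○
k=18  ○●●●○○○○○●●●●
k=19  ○●●○○●●●○●●●○
k=20  ○●○○○●●○○●●○○

5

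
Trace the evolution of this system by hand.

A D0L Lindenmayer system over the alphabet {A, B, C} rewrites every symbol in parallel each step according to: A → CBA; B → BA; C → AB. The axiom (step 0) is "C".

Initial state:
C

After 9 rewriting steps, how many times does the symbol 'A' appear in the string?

0) C
1) AB
2) CBABA
3) ABBACBABACBA
4) CBABABACBAABBACBABACBAABBACBA
5) ABBACBABACBABACBAABBACBACBABABACBAABBACBABACBAABBACBACBABABACBAABBACBA
6) CBABABACBAABBACBABACBAABBACBABACBAABBACBACBABABACBAABBACBA…CBABABACBAABBACBAABBACBABACBABACBAABBACBACBABABACBAABBACBA  (len 169)
7) ABBACBABACBABACBAABBACBACBABABACBAABBACBABACBAABBACBACBABA…CBABABACBAABBACBAABBACBABACBABACBAABBACBACBABABACBAABBACBA  (len 408)
8) CBABABACBAABBACBABACBAABBACBABACBAABBACBACBABABACBAABBACBA…CBABABACBAABBACBAABBACBABACBABACBAABBACBACBABABACBAABBACBA  (len 985)
9) ABBACBABACBABACBAABBACBACBABABACBAABBACBABACBAABBACBACBABA…CBABABACBAABBACBAABBACBABACBABACBAABBACBACBABABACBAABBACBA  (len 2378)

985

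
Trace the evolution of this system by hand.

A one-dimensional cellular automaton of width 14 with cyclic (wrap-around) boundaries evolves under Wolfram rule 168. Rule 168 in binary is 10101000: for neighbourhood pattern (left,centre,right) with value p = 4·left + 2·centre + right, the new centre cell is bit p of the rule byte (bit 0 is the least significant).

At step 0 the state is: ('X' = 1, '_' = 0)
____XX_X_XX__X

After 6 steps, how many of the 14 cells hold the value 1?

0

k=0  ____XX_X_XX__X
k=1  ____X_X_XX____
k=2  _____X_XX_____
k=3  ______XX______
k=4  ______X_______
k=5  ______________
k=6  ______________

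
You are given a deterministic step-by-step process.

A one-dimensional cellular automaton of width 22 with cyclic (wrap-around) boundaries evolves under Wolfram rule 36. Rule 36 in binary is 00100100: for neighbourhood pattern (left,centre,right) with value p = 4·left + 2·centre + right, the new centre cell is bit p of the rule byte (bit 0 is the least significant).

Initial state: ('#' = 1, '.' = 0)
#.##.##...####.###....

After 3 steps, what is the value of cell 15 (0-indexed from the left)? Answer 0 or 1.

0

t=0: #.##.##...####.###....
t=1: ##..#.........#.......
t=2: ....#.........#.......
t=3: ....#.........#.......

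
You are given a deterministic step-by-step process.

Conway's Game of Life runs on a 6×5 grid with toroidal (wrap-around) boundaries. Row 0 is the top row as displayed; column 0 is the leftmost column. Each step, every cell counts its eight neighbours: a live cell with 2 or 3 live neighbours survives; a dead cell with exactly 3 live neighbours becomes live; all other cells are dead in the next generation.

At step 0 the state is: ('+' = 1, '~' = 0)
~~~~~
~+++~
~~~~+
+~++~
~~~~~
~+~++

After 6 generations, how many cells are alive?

[0] ~~~~~
~+++~
~~~~+
+~++~
~~~~~
~+~++
[1] ++~~+
~~++~
+~~~+
~~~++
++~~~
~~~~~
[2] +++++
~~++~
+~+~~
~+~+~
+~~~+
~~~~+
[3] ++~~~
~~~~~
~~~~+
~+++~
+~~++
~~+~~
[4] ~+~~~
+~~~~
~~++~
~++~~
+~~~+
~~++~
[5] ~++~~
~++~~
~~++~
+++~+
+~~~+
+++++
[6] ~~~~+
~~~~~
~~~~+
~~+~~
~~~~~
~~~~~

3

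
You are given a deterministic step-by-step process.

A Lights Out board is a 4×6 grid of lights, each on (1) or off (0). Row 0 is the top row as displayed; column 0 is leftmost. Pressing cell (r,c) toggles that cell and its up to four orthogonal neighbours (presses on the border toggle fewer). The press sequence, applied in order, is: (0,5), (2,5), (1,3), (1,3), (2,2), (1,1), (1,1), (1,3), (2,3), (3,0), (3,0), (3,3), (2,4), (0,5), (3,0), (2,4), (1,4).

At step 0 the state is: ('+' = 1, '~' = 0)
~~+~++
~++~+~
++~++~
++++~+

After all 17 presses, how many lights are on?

12

t=0: ~~+~++
~++~+~
++~++~
++++~+
t=1: ~~+~~~
~++~++
++~++~
++++~+
t=2: ~~+~~~
~++~+~
++~+~+
++++~~
t=3: ~~++~~
~+~+~~
++~~~+
++++~~
t=4: ~~+~~~
~++~+~
++~+~+
++++~~
t=5: ~~+~~~
~+~~+~
+~+~~+
++~+~~
t=6: ~++~~~
+~+~+~
+++~~+
++~+~~
t=7: ~~+~~~
~+~~+~
+~+~~+
++~+~~
t=8: ~~++~~
~+++~~
+~++~+
++~+~~
t=9: ~~++~~
~++~~~
+~~~++
++~~~~
t=10: ~~++~~
~++~~~
~~~~++
~~~~~~
t=11: ~~++~~
~++~~~
+~~~++
++~~~~
t=12: ~~++~~
~++~~~
+~~+++
+++++~
t=13: ~~++~~
~++~+~
+~~~~~
++++~~
t=14: ~~++++
~++~++
+~~~~~
++++~~
t=15: ~~++++
~++~++
~~~~~~
~~++~~
t=16: ~~++++
~++~~+
~~~+++
~~+++~
t=17: ~~++~+
~++++~
~~~+~+
~~+++~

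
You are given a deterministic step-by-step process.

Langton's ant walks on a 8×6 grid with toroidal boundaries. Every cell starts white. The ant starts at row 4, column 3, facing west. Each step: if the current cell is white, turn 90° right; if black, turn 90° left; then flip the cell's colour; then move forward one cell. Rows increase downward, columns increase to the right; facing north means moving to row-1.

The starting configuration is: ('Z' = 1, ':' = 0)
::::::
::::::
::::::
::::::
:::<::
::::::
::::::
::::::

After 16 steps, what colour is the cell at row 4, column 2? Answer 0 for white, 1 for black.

step 0: ::::::
::::::
::::::
::::::
:::<::
::::::
::::::
::::::
step 1: ::::::
::::::
::::::
:::^::
:::Z::
::::::
::::::
::::::
step 2: ::::::
::::::
::::::
:::Z>:
:::Z::
::::::
::::::
::::::
step 3: ::::::
::::::
::::::
:::ZZ:
:::Zv:
::::::
::::::
::::::
step 4: ::::::
::::::
::::::
:::ZZ:
:::<Z:
::::::
::::::
::::::
step 5: ::::::
::::::
::::::
:::ZZ:
::::Z:
:::v::
::::::
::::::
step 6: ::::::
::::::
::::::
:::ZZ:
::::Z:
::<Z::
::::::
::::::
step 7: ::::::
::::::
::::::
:::ZZ:
::^:Z:
::ZZ::
::::::
::::::
step 8: ::::::
::::::
::::::
:::ZZ:
::Z>Z:
::ZZ::
::::::
::::::
step 9: ::::::
::::::
::::::
:::ZZ:
::ZZZ:
::Zv::
::::::
::::::
step 10: ::::::
::::::
::::::
:::ZZ:
::ZZZ:
::Z:>:
::::::
::::::
step 11: ::::::
::::::
::::::
:::ZZ:
::ZZZ:
::Z:Z:
::::v:
::::::
step 12: ::::::
::::::
::::::
:::ZZ:
::ZZZ:
::Z:Z:
:::<Z:
::::::
step 13: ::::::
::::::
::::::
:::ZZ:
::ZZZ:
::Z^Z:
:::ZZ:
::::::
step 14: ::::::
::::::
::::::
:::ZZ:
::ZZZ:
::ZZ>:
:::ZZ:
::::::
step 15: ::::::
::::::
::::::
:::ZZ:
::ZZ^:
::ZZ::
:::ZZ:
::::::
step 16: ::::::
::::::
::::::
:::ZZ:
::Z<::
::ZZ::
:::ZZ:
::::::

1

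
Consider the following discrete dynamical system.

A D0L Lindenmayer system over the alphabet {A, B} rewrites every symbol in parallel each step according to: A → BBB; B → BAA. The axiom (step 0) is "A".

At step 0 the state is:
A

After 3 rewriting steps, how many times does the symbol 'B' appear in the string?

[0] A
[1] BBB
[2] BAABAABAA
[3] BAABBBBBBBAABBBBBBBAABBBBBB

21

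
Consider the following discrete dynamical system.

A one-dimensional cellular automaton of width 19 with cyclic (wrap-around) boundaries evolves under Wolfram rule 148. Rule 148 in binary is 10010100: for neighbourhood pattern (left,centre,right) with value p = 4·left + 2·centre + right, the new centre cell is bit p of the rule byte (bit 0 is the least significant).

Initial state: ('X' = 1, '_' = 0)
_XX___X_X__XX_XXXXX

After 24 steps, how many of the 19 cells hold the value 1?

4

t=0: _XX___X_X__XX_XXXXX
t=1: ___X__X_XX_____XXX_
t=2: ___XX_X___X_____X_X
t=3: X_____XX__XX____X_X
t=4: _X______X___X___X__
t=5: _XX_____XX__XX__XX_
t=6: ___X______X___X___X
t=7: X__XX_____XX__XX__X
t=8: _X___X______X___X__
t=9: _XX__XX_____XX__XX_
t=10: ___X___X______X___X
t=11: X__XX__XX_____XX__X
t=12: _X___X___X______X__
t=13: _XX__XX__XX_____XX_
t=14: ___X___X___X______X
t=15: X__XX__XX__XX_____X
t=16: _X___X___X___X_____
t=17: _XX__XX__XX__XX____
t=18: ___X___X___X___X___
t=19: ___XX__XX__XX__XX__
t=20: _____X___X___X___X_
t=21: _____XX__XX__XX__XX
t=22: X______X___X___X___
t=23: XX_____XX__XX__XX__
t=24: __X______X___X___X_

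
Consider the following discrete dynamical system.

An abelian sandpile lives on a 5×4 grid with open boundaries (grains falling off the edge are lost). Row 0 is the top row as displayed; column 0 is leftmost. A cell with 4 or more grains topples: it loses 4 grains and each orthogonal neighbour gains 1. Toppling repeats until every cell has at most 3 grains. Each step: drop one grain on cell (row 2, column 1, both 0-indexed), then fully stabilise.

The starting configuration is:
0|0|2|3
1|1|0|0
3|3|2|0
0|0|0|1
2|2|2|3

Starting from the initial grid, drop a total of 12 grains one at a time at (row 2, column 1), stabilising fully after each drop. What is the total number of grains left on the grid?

36

[0] 0|0|2|3
1|1|0|0
3|3|2|0
0|0|0|1
2|2|2|3
[1] 0|0|2|3
2|2|0|0
0|1|3|0
1|1|0|1
2|2|2|3
[2] 0|0|2|3
2|2|0|0
0|2|3|0
1|1|0|1
2|2|2|3
[3] 0|0|2|3
2|2|0|0
0|3|3|0
1|1|0|1
2|2|2|3
[4] 0|0|2|3
2|3|1|0
1|1|0|1
1|2|1|1
2|2|2|3
[5] 0|0|2|3
2|3|1|0
1|2|0|1
1|2|1|1
2|2|2|3
[6] 0|0|2|3
2|3|1|0
1|3|0|1
1|2|1|1
2|2|2|3
[7] 0|1|2|3
3|0|2|0
2|1|1|1
1|3|1|1
2|2|2|3
[8] 0|1|2|3
3|0|2|0
2|2|1|1
1|3|1|1
2|2|2|3
[9] 0|1|2|3
3|0|2|0
2|3|1|1
1|3|1|1
2|2|2|3
[10] 0|1|2|3
3|1|2|0
3|1|2|1
2|0|2|1
2|3|2|3
[11] 0|1|2|3
3|1|2|0
3|2|2|1
2|0|2|1
2|3|2|3
[12] 0|1|2|3
3|1|2|0
3|3|2|1
2|0|2|1
2|3|2|3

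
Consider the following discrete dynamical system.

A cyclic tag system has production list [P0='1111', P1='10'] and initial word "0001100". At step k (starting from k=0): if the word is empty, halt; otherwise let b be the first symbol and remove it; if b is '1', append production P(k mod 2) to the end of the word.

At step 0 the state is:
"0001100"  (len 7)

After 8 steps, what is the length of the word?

k=0  "0001100"  (len 7)
k=1  "001100"  (len 6)
k=2  "01100"  (len 5)
k=3  "1100"  (len 4)
k=4  "10010"  (len 5)
k=5  "00101111"  (len 8)
k=6  "0101111"  (len 7)
k=7  "101111"  (len 6)
k=8  "0111110"  (len 7)

7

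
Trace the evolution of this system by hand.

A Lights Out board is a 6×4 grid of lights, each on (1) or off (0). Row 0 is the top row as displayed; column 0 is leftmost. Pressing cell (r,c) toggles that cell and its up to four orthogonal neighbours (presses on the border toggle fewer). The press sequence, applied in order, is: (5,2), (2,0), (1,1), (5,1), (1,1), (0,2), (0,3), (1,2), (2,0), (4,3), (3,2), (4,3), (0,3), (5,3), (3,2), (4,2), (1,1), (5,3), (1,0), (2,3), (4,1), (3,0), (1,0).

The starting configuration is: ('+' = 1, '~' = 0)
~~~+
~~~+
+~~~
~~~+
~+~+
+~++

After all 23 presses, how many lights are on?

gen 0: ~~~+
~~~+
+~~~
~~~+
~+~+
+~++
gen 1: ~~~+
~~~+
+~~~
~~~+
~+++
++~~
gen 2: ~~~+
+~~+
~+~~
+~~+
~+++
++~~
gen 3: ~+~+
~+++
~~~~
+~~+
~+++
++~~
gen 4: ~+~+
~+++
~~~~
+~~+
~~++
~~+~
gen 5: ~~~+
+~~+
~+~~
+~~+
~~++
~~+~
gen 6: ~++~
+~++
~+~~
+~~+
~~++
~~+~
gen 7: ~+~+
+~+~
~+~~
+~~+
~~++
~~+~
gen 8: ~+++
++~+
~++~
+~~+
~~++
~~+~
gen 9: ~+++
~+~+
+~+~
~~~+
~~++
~~+~
gen 10: ~+++
~+~+
+~+~
~~~~
~~~~
~~++
gen 11: ~+++
~+~+
+~~~
~+++
~~+~
~~++
gen 12: ~+++
~+~+
+~~~
~++~
~~~+
~~+~
gen 13: ~+~~
~+~~
+~~~
~++~
~~~+
~~+~
gen 14: ~+~~
~+~~
+~~~
~++~
~~~~
~~~+
gen 15: ~+~~
~+~~
+~+~
~~~+
~~+~
~~~+
gen 16: ~+~~
~+~~
+~+~
~~++
~+~+
~~++
gen 17: ~~~~
+~+~
+++~
~~++
~+~+
~~++
gen 18: ~~~~
+~+~
+++~
~~++
~+~~
~~~~
gen 19: +~~~
~++~
~++~
~~++
~+~~
~~~~
gen 20: +~~~
~+++
~+~+
~~+~
~+~~
~~~~
gen 21: +~~~
~+++
~+~+
~++~
+~+~
~+~~
gen 22: +~~~
~+++
++~+
+~+~
~~+~
~+~~
gen 23: ~~~~
+~++
~+~+
+~+~
~~+~
~+~~

9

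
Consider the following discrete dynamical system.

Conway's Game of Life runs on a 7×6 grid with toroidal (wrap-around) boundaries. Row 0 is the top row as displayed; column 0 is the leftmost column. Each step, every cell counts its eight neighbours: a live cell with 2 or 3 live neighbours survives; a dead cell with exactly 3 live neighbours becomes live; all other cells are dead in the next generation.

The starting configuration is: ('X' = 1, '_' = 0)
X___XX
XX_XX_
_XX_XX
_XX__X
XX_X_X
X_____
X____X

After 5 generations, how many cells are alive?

0) X___XX
XX_XX_
_XX_XX
_XX__X
XX_X_X
X_____
X____X
1) ___X__
______
______
______
____XX
____X_
_X__X_
2) ______
______
______
______
____XX
___XX_
___XX_
3) ______
______
______
______
___XXX
______
___XX_
4) ______
______
______
____X_
____X_
_____X
______
5) ______
______
______
______
____XX
______
______

2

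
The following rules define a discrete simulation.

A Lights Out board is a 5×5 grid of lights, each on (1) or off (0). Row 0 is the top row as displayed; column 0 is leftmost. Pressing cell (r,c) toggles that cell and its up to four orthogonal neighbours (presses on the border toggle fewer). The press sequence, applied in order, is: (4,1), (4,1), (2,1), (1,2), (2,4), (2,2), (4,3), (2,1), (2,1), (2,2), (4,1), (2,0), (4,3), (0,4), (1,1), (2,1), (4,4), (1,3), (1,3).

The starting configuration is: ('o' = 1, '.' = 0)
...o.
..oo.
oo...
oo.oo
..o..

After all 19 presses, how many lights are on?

t=0: ...o.
..oo.
oo...
oo.oo
..o..
t=1: ...o.
..oo.
oo...
o..oo
oo...
t=2: ...o.
..oo.
oo...
oo.oo
..o..
t=3: ...o.
.ooo.
..o..
o..oo
..o..
t=4: ..oo.
.....
.....
o..oo
..o..
t=5: ..oo.
....o
...oo
o..o.
..o..
t=6: ..oo.
..o.o
.oo.o
o.oo.
..o..
t=7: ..oo.
..o.o
.oo.o
o.o..
...oo
t=8: ..oo.
.oo.o
o...o
ooo..
...oo
t=9: ..oo.
..o.o
.oo.o
o.o..
...oo
t=10: ..oo.
....o
...oo
o....
...oo
t=11: ..oo.
....o
...oo
oo...
ooooo
t=12: ..oo.
o...o
oo.oo
.o...
ooooo
t=13: ..oo.
o...o
oo.oo
.o.o.
oo...
t=14: ..o.o
o....
oo.oo
.o.o.
oo...
t=15: .oo.o
.oo..
o..oo
.o.o.
oo...
t=16: .oo.o
..o..
.oooo
...o.
oo...
t=17: .oo.o
..o..
.oooo
...oo
oo.oo
t=18: .oooo
...oo
.oo.o
...oo
oo.oo
t=19: .oo.o
..o..
.oooo
...oo
oo.oo

14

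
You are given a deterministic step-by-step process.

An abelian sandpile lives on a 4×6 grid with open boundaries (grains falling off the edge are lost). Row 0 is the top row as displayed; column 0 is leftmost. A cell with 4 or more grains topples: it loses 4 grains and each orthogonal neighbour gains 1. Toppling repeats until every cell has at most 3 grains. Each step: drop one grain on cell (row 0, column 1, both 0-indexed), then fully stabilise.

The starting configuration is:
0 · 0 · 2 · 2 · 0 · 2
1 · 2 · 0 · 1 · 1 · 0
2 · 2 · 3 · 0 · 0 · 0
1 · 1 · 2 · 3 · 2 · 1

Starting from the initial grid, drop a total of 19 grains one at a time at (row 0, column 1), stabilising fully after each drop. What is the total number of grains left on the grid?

[0] 0 · 0 · 2 · 2 · 0 · 2
1 · 2 · 0 · 1 · 1 · 0
2 · 2 · 3 · 0 · 0 · 0
1 · 1 · 2 · 3 · 2 · 1
[1] 0 · 1 · 2 · 2 · 0 · 2
1 · 2 · 0 · 1 · 1 · 0
2 · 2 · 3 · 0 · 0 · 0
1 · 1 · 2 · 3 · 2 · 1
[2] 0 · 2 · 2 · 2 · 0 · 2
1 · 2 · 0 · 1 · 1 · 0
2 · 2 · 3 · 0 · 0 · 0
1 · 1 · 2 · 3 · 2 · 1
[3] 0 · 3 · 2 · 2 · 0 · 2
1 · 2 · 0 · 1 · 1 · 0
2 · 2 · 3 · 0 · 0 · 0
1 · 1 · 2 · 3 · 2 · 1
[4] 1 · 0 · 3 · 2 · 0 · 2
1 · 3 · 0 · 1 · 1 · 0
2 · 2 · 3 · 0 · 0 · 0
1 · 1 · 2 · 3 · 2 · 1
[5] 1 · 1 · 3 · 2 · 0 · 2
1 · 3 · 0 · 1 · 1 · 0
2 · 2 · 3 · 0 · 0 · 0
1 · 1 · 2 · 3 · 2 · 1
[6] 1 · 2 · 3 · 2 · 0 · 2
1 · 3 · 0 · 1 · 1 · 0
2 · 2 · 3 · 0 · 0 · 0
1 · 1 · 2 · 3 · 2 · 1
[7] 1 · 3 · 3 · 2 · 0 · 2
1 · 3 · 0 · 1 · 1 · 0
2 · 2 · 3 · 0 · 0 · 0
1 · 1 · 2 · 3 · 2 · 1
[8] 2 · 2 · 0 · 3 · 0 · 2
2 · 0 · 2 · 1 · 1 · 0
2 · 3 · 3 · 0 · 0 · 0
1 · 1 · 2 · 3 · 2 · 1
[9] 2 · 3 · 0 · 3 · 0 · 2
2 · 0 · 2 · 1 · 1 · 0
2 · 3 · 3 · 0 · 0 · 0
1 · 1 · 2 · 3 · 2 · 1
[10] 3 · 0 · 1 · 3 · 0 · 2
2 · 1 · 2 · 1 · 1 · 0
2 · 3 · 3 · 0 · 0 · 0
1 · 1 · 2 · 3 · 2 · 1
[11] 3 · 1 · 1 · 3 · 0 · 2
2 · 1 · 2 · 1 · 1 · 0
2 · 3 · 3 · 0 · 0 · 0
1 · 1 · 2 · 3 · 2 · 1
[12] 3 · 2 · 1 · 3 · 0 · 2
2 · 1 · 2 · 1 · 1 · 0
2 · 3 · 3 · 0 · 0 · 0
1 · 1 · 2 · 3 · 2 · 1
[13] 3 · 3 · 1 · 3 · 0 · 2
2 · 1 · 2 · 1 · 1 · 0
2 · 3 · 3 · 0 · 0 · 0
1 · 1 · 2 · 3 · 2 · 1
[14] 0 · 1 · 2 · 3 · 0 · 2
3 · 2 · 2 · 1 · 1 · 0
2 · 3 · 3 · 0 · 0 · 0
1 · 1 · 2 · 3 · 2 · 1
[15] 0 · 2 · 2 · 3 · 0 · 2
3 · 2 · 2 · 1 · 1 · 0
2 · 3 · 3 · 0 · 0 · 0
1 · 1 · 2 · 3 · 2 · 1
[16] 0 · 3 · 2 · 3 · 0 · 2
3 · 2 · 2 · 1 · 1 · 0
2 · 3 · 3 · 0 · 0 · 0
1 · 1 · 2 · 3 · 2 · 1
[17] 1 · 0 · 3 · 3 · 0 · 2
3 · 3 · 2 · 1 · 1 · 0
2 · 3 · 3 · 0 · 0 · 0
1 · 1 · 2 · 3 · 2 · 1
[18] 1 · 1 · 3 · 3 · 0 · 2
3 · 3 · 2 · 1 · 1 · 0
2 · 3 · 3 · 0 · 0 · 0
1 · 1 · 2 · 3 · 2 · 1
[19] 1 · 2 · 3 · 3 · 0 · 2
3 · 3 · 2 · 1 · 1 · 0
2 · 3 · 3 · 0 · 0 · 0
1 · 1 · 2 · 3 · 2 · 1

39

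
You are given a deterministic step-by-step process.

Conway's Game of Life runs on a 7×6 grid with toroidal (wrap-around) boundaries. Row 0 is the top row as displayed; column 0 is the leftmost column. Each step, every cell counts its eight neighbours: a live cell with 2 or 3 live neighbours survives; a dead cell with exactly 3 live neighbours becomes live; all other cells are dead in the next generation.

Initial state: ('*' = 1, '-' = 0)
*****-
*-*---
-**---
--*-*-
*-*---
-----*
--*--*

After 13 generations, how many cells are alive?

step 0: *****-
*-*---
-**---
--*-*-
*-*---
-----*
--*--*
step 1: *---*-
*----*
--*---
--*---
-*-*-*
**---*
--*--*
step 2: **--*-
**---*
-*----
-***--
-*--**
-*---*
----*-
step 3: -*--*-
--*--*
------
-*-**-
-*-***
-----*
-*--*-
step 4: ******
------
--***-
*--*-*
---*-*
--**-*
*---**
step 5: -***--
*-----
--****
*----*
---*-*
--**--
------
step 6: -**---
*----*
-*-**-
*-*---
*-**-*
--***-
-*----
step 7: -**---
*--***
-****-
*-----
*----*
*---**
-*----
step 8: -*****
*----*
-**---
*-***-
-*--*-
-*--*-
-**--*
step 9: ---*--
-----*
--*-*-
*---**
**--*-
-*-***
-----*
step 10: ----*-
---**-
*--**-
*---*-
-**---
-***--
*-**-*
step 11: --*---
------
------
*-*-*-
*-----
----*-
*----*
step 12: ------
------
------
-*---*
-*-*--
*-----
-----*
step 13: ------
------
------
*-*---
-**---
*-----
------

5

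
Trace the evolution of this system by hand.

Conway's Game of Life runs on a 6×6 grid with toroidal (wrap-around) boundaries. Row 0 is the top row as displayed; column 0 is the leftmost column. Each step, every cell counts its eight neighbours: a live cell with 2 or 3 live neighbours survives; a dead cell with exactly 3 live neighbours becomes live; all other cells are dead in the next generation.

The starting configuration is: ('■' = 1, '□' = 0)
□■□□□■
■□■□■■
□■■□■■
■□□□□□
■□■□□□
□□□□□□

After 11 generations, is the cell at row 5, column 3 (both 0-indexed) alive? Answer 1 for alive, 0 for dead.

k=0  □■□□□■
■□■□■■
□■■□■■
■□□□□□
■□■□□□
□□□□□□
k=1  □■□□■■
□□■□□□
□□■□■□
■□■■□□
□■□□□□
■■□□□□
k=2  □■■□□■
□■■□■■
□□■□□□
□□■■□□
□□□□□□
□■■□□■
k=3  □□□□□■
□□□□■■
□□□□■□
□□■■□□
□■□■□□
□■■□□□
k=4  ■□□□■■
□□□□■■
□□□□■■
□□■■■□
□■□■□□
■■■□□□
k=5  □□□■■□
□□□■□□
□□□□□□
□□■□□■
■□□□■□
□□■■■□
k=6  □□□□□□
□□□■■□
□□□□□□
□□□□□■
□■■□■□
□□■□□□
k=7  □□□■□□
□□□□□□
□□□□■□
□□□□□□
□■■■□□
□■■■□□
k=8  □□□■□□
□□□□□□
□□□□□□
□□■■□□
□■□■□□
□■□□■□
k=9  □□□□□□
□□□□□□
□□□□□□
□□■■□□
□■□■■□
□□□■■□
k=10  □□□□□□
□□□□□□
□□□□□□
□□■■■□
□□□□□□
□□■■■□
k=11  □□□■□□
□□□□□□
□□□■□□
□□□■□□
□□□□□□
□□□■□□

1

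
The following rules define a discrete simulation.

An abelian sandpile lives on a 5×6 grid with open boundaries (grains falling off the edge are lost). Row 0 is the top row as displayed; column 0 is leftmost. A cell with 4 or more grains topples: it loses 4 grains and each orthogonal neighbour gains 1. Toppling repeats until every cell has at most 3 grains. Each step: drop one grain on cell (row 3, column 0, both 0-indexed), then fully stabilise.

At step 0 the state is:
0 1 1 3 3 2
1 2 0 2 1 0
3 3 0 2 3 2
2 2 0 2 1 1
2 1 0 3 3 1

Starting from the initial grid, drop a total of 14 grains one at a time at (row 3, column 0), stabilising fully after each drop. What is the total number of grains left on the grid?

t=0: 0 1 1 3 3 2
1 2 0 2 1 0
3 3 0 2 3 2
2 2 0 2 1 1
2 1 0 3 3 1
t=1: 0 1 1 3 3 2
1 2 0 2 1 0
3 3 0 2 3 2
3 2 0 2 1 1
2 1 0 3 3 1
t=2: 0 1 1 3 3 2
2 3 0 2 1 0
1 1 1 2 3 2
2 0 1 2 1 1
3 2 0 3 3 1
t=3: 0 1 1 3 3 2
2 3 0 2 1 0
1 1 1 2 3 2
3 0 1 2 1 1
3 2 0 3 3 1
t=4: 0 1 1 3 3 2
2 3 0 2 1 0
2 1 1 2 3 2
1 1 1 2 1 1
0 3 0 3 3 1
t=5: 0 1 1 3 3 2
2 3 0 2 1 0
2 1 1 2 3 2
2 1 1 2 1 1
0 3 0 3 3 1
t=6: 0 1 1 3 3 2
2 3 0 2 1 0
2 1 1 2 3 2
3 1 1 2 1 1
0 3 0 3 3 1
t=7: 0 1 1 3 3 2
2 3 0 2 1 0
3 1 1 2 3 2
0 2 1 2 1 1
1 3 0 3 3 1
t=8: 0 1 1 3 3 2
2 3 0 2 1 0
3 1 1 2 3 2
1 2 1 2 1 1
1 3 0 3 3 1
t=9: 0 1 1 3 3 2
2 3 0 2 1 0
3 1 1 2 3 2
2 2 1 2 1 1
1 3 0 3 3 1
t=10: 0 1 1 3 3 2
2 3 0 2 1 0
3 1 1 2 3 2
3 2 1 2 1 1
1 3 0 3 3 1
t=11: 0 1 1 3 3 2
3 3 0 2 1 0
0 2 1 2 3 2
1 3 1 2 1 1
2 3 0 3 3 1
t=12: 0 1 1 3 3 2
3 3 0 2 1 0
0 2 1 2 3 2
2 3 1 2 1 1
2 3 0 3 3 1
t=13: 0 1 1 3 3 2
3 3 0 2 1 0
0 2 1 2 3 2
3 3 1 2 1 1
2 3 0 3 3 1
t=14: 0 1 1 3 3 2
3 3 0 2 1 0
1 3 1 2 3 2
2 1 2 2 1 1
0 1 1 3 3 1

49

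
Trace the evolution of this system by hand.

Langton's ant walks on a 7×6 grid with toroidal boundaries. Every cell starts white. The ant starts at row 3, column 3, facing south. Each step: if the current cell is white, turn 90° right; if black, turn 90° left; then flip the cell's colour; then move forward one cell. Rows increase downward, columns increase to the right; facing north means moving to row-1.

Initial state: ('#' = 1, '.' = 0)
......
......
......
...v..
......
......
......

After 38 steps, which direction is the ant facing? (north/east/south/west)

south

k=0  ......
......
......
...v..
......
......
......
k=1  ......
......
......
..<#..
......
......
......
k=2  ......
......
..^...
..##..
......
......
......
k=3  ......
......
..#>..
..##..
......
......
......
k=4  ......
......
..##..
..#v..
......
......
......
k=5  ......
......
..##..
..#.>.
......
......
......
k=6  ......
......
..##..
..#.#.
....v.
......
......
k=7  ......
......
..##..
..#.#.
...<#.
......
......
k=8  ......
......
..##..
..#^#.
...##.
......
......
k=9  ......
......
..##..
..##>.
...##.
......
......
k=10  ......
......
..##^.
..##..
...##.
......
......
k=11  ......
......
..###>
..##..
...##.
......
......
k=12  ......
......
..####
..##.v
...##.
......
......
k=13  ......
......
..####
..##<#
...##.
......
......
k=14  ......
......
..##^#
..####
...##.
......
......
k=15  ......
......
..#<.#
..####
...##.
......
......
k=16  ......
......
..#..#
..#v##
...##.
......
......
k=17  ......
......
..#..#
..#.>#
...##.
......
......
k=18  ......
......
..#.^#
..#..#
...##.
......
......
k=19  ......
......
..#.#>
..#..#
...##.
......
......
k=20  ......
.....^
..#.#.
..#..#
...##.
......
......
k=21  ......
>....#
..#.#.
..#..#
...##.
......
......
k=22  ......
#....#
v.#.#.
..#..#
...##.
......
......
k=23  ......
#....#
#.#.#<
..#..#
...##.
......
......
k=24  ......
#....^
#.#.##
..#..#
...##.
......
......
k=25  ......
#...<.
#.#.##
..#..#
...##.
......
......
k=26  ....^.
#...#.
#.#.##
..#..#
...##.
......
......
k=27  ....#>
#...#.
#.#.##
..#..#
...##.
......
......
k=28  ....##
#...#v
#.#.##
..#..#
...##.
......
......
k=29  ....##
#...<#
#.#.##
..#..#
...##.
......
......
k=30  ....##
#....#
#.#.v#
..#..#
...##.
......
......
k=31  ....##
#....#
#.#..>
..#..#
...##.
......
......
k=32  ....##
#....^
#.#...
..#..#
...##.
......
......
k=33  ....##
#...<.
#.#...
..#..#
...##.
......
......
k=34  ....^#
#...#.
#.#...
..#..#
...##.
......
......
k=35  ...<.#
#...#.
#.#...
..#..#
...##.
......
......
k=36  ...#.#
#...#.
#.#...
..#..#
...##.
......
...^..
k=37  ...#.#
#...#.
#.#...
..#..#
...##.
......
...#>.
k=38  ...#v#
#...#.
#.#...
..#..#
...##.
......
...##.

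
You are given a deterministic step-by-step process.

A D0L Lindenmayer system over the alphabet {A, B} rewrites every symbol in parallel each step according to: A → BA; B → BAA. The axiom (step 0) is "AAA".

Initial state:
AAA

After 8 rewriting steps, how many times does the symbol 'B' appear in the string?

0) AAA
1) BABABA
2) BAABABAABABAABA
3) BAABABABAABABAABABABAABABAABABABAABA
4) BAABABABAABABAABABAABABABAABABAABABABAABABAABABAABABABAABABAABABABAABABAABABAABABABAABA
5) BAABABABAABABAABABAABABABAABABAABABABAABABAABABABAABABAABA…BAABABAABABABAABABAABABABAABABAABABABAABABAABABAABABABAABA  (len 210)
6) BAABABABAABABAABABAABABABAABABAABABABAABABAABABABAABABAABA…BAABABAABABABAABABAABABABAABABAABABABAABABAABABAABABABAABA  (len 507)
7) BAABABABAABABAABABAABABABAABABAABABABAABABAABABABAABABAABA…BAABABAABABABAABABAABABABAABABAABABABAABABAABABAABABABAABA  (len 1224)
8) BAABABABAABABAABABAABABABAABABAABABABAABABAABABABAABABAABA…BAABABAABABABAABABAABABABAABABAABABABAABABAABABAABABABAABA  (len 2955)

1224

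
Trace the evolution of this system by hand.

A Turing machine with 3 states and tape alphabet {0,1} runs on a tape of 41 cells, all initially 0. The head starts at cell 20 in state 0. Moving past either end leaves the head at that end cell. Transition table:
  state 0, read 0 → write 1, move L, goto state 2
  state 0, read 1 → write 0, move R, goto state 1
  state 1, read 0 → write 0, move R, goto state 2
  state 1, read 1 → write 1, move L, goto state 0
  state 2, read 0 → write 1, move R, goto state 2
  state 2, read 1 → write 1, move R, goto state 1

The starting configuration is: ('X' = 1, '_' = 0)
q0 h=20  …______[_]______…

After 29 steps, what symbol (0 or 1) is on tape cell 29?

1

gen 0: q0 h=20  …______[_]______…
gen 1: q2 h=19  …______[_]X_____…
gen 2: q2 h=20  …_____X[X]______…
gen 3: q1 h=21  …____XX[_]______…
gen 4: q2 h=22  …___XX_[_]______…
gen 5: q2 h=23  …__XX_X[_]______…
gen 6: q2 h=24  …_XX_XX[_]______…
gen 7: q2 h=25  …XX_XXX[_]______…
gen 8: q2 h=26  …X_XXXX[_]______…
gen 9: q2 h=27  …_XXXXX[_]______…
gen 10: q2 h=28  …XXXXXX[_]______…
gen 11: q2 h=29  …XXXXXX[_]______…
gen 12: q2 h=30  …XXXXXX[_]______…
gen 13: q2 h=31  …XXXXXX[_]______…
gen 14: q2 h=32  …XXXXXX[_]______…
gen 15: q2 h=33  …XXXXXX[_]______…
gen 16: q2 h=34  …XXXXXX[_]______|
gen 17: q2 h=35  …XXXXXX[_]_____|
gen 18: q2 h=36  …XXXXXX[_]____|
gen 19: q2 h=37  …XXXXXX[_]___|
gen 20: q2 h=38  …XXXXXX[_]__|
gen 21: q2 h=39  …XXXXXX[_]_|
gen 22: q2 h=40  …XXXXXX[_]|
gen 23: q2 h=40  …XXXXXX[X]|
gen 24: q1 h=40  …XXXXXX[X]|
gen 25: q0 h=39  …XXXXXX[X]X|
gen 26: q1 h=40  …XXXXX_[X]|
gen 27: q0 h=39  …XXXXXX[_]X|
gen 28: q2 h=38  …XXXXXX[X]XX|
gen 29: q1 h=39  …XXXXXX[X]X|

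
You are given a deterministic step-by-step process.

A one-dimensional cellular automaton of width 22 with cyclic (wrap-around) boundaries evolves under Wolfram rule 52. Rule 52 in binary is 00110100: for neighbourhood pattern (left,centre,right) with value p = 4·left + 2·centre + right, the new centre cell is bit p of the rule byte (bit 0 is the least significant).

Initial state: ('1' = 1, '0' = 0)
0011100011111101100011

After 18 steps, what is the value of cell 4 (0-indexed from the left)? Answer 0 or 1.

k=0  0011100011111101100011
k=1  1000010000000010010000
k=2  1100011000000011011000
k=3  0010000100000000100100
k=4  0011000110000000110110
k=5  0000100001000000001001
k=6  1000110001100000001101
k=7  0100001000010000000010
k=8  0110001100011000000011
k=9  1001000010000100000000
k=10  1101100011000110000000
k=11  0010010000100001000000
k=12  0011011000110001100000
k=13  0000100100001000010000
k=14  0000110110001100011000
k=15  0000001001000010000100
k=16  0000001101100011000110
k=17  0000000010010000100001
k=18  1000000011011000110001

0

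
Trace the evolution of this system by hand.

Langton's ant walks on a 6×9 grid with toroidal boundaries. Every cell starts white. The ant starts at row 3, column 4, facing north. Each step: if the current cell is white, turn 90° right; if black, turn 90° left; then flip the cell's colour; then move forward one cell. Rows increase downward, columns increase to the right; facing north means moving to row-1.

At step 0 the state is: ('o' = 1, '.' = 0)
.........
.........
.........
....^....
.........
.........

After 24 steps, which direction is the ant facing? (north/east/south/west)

gen 0: .........
.........
.........
....^....
.........
.........
gen 1: .........
.........
.........
....o>...
.........
.........
gen 2: .........
.........
.........
....oo...
.....v...
.........
gen 3: .........
.........
.........
....oo...
....<o...
.........
gen 4: .........
.........
.........
....^o...
....oo...
.........
gen 5: .........
.........
.........
...<.o...
....oo...
.........
gen 6: .........
.........
...^.....
...o.o...
....oo...
.........
gen 7: .........
.........
...o>....
...o.o...
....oo...
.........
gen 8: .........
.........
...oo....
...ovo...
....oo...
.........
gen 9: .........
.........
...oo....
...<oo...
....oo...
.........
gen 10: .........
.........
...oo....
....oo...
...voo...
.........
gen 11: .........
.........
...oo....
....oo...
..<ooo...
.........
gen 12: .........
.........
...oo....
..^.oo...
..oooo...
.........
gen 13: .........
.........
...oo....
..o>oo...
..oooo...
.........
gen 14: .........
.........
...oo....
..oooo...
..ovoo...
.........
gen 15: .........
.........
...oo....
..oooo...
..o.>o...
.........
gen 16: .........
.........
...oo....
..oo^o...
..o..o...
.........
gen 17: .........
.........
...oo....
..o<.o...
..o..o...
.........
gen 18: .........
.........
...oo....
..o..o...
..ov.o...
.........
gen 19: .........
.........
...oo....
..o..o...
..<o.o...
.........
gen 20: .........
.........
...oo....
..o..o...
...o.o...
..v......
gen 21: .........
.........
...oo....
..o..o...
...o.o...
.<o......
gen 22: .........
.........
...oo....
..o..o...
.^.o.o...
.oo......
gen 23: .........
.........
...oo....
..o..o...
.o>o.o...
.oo......
gen 24: .........
.........
...oo....
..o..o...
.ooo.o...
.ov......

south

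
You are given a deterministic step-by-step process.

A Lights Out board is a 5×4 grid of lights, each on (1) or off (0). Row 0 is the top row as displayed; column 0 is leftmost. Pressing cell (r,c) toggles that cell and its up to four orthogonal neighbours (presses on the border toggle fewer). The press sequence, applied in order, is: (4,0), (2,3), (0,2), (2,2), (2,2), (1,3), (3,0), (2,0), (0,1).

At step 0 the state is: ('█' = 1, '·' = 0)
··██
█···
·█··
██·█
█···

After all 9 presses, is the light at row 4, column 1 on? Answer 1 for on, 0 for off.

k=0  ··██
█···
·█··
██·█
█···
k=1  ··██
█···
·█··
·█·█
·█··
k=2  ··██
█··█
·███
·█··
·█··
k=3  ·█··
█·██
·███
·█··
·█··
k=4  ·█··
█··█
····
·██·
·█··
k=5  ·█··
█·██
·███
·█··
·█··
k=6  ·█·█
█···
·██·
·█··
·█··
k=7  ·█·█
█···
███·
█···
██··
k=8  ·█·█
····
··█·
····
██··
k=9  █·██
·█··
··█·
····
██··

1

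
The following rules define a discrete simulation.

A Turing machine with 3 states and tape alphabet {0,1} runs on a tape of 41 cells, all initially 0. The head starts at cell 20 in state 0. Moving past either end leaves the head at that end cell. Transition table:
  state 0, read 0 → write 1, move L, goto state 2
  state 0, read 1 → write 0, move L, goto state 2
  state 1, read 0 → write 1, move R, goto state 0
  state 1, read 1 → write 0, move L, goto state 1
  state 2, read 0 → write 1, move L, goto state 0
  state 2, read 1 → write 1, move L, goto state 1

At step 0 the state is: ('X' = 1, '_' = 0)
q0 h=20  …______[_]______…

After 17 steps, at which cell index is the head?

[0] q0 h=20  …______[_]______…
[1] q2 h=19  …______[_]X_____…
[2] q0 h=18  …______[_]XX____…
[3] q2 h=17  …______[_]XXX___…
[4] q0 h=16  …______[_]XXXX__…
[5] q2 h=15  …______[_]XXXXX_…
[6] q0 h=14  …______[_]XXXXXX…
[7] q2 h=13  …______[_]XXXXXX…
[8] q0 h=12  …______[_]XXXXXX…
[9] q2 h=11  …______[_]XXXXXX…
[10] q0 h=10  …______[_]XXXXXX…
[11] q2 h= 9  …______[_]XXXXXX…
[12] q0 h= 8  …______[_]XXXXXX…
[13] q2 h= 7  …______[_]XXXXXX…
[14] q0 h= 6  |______[_]XXXXXX…
[15] q2 h= 5  |_____[_]XXXXXX…
[16] q0 h= 4  |____[_]XXXXXX…
[17] q2 h= 3  |___[_]XXXXXX…

3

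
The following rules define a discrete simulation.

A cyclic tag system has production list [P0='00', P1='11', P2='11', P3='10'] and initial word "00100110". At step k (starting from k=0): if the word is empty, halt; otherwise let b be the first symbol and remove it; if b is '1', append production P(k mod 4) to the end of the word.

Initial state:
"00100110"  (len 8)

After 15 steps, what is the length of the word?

11

0) "00100110"  (len 8)
1) "0100110"  (len 7)
2) "100110"  (len 6)
3) "0011011"  (len 7)
4) "011011"  (len 6)
5) "11011"  (len 5)
6) "101111"  (len 6)
7) "0111111"  (len 7)
8) "111111"  (len 6)
9) "1111100"  (len 7)
10) "11110011"  (len 8)
11) "111001111"  (len 9)
12) "1100111110"  (len 10)
13) "10011111000"  (len 11)
14) "001111100011"  (len 12)
15) "01111100011"  (len 11)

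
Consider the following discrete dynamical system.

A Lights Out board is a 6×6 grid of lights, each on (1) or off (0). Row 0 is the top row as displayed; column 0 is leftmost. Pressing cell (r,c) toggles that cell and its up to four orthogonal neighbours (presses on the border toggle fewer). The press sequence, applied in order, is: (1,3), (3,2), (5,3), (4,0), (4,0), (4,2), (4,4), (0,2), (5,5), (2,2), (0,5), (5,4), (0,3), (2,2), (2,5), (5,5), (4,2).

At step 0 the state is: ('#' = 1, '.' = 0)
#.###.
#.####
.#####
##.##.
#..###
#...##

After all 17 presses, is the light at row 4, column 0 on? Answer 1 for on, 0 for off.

k=0  #.###.
#.####
.#####
##.##.
#..###
#...##
k=1  #.#.#.
#....#
.##.##
##.##.
#..###
#...##
k=2  #.#.#.
#....#
.#..##
#.#.#.
#.####
#...##
k=3  #.#.#.
#....#
.#..##
#.#.#.
#.#.##
#.##.#
k=4  #.#.#.
#....#
.#..##
..#.#.
.##.##
..##.#
k=5  #.#.#.
#....#
.#..##
#.#.#.
#.#.##
#.##.#
k=6  #.#.#.
#....#
.#..##
#...#.
##.###
#..#.#
k=7  #.#.#.
#....#
.#..##
#.....
##....
#..###
k=8  ##.##.
#.#..#
.#..##
#.....
##....
#..###
k=9  ##.##.
#.#..#
.#..##
#.....
##...#
#..#..
k=10  ##.##.
#....#
..####
#.#...
##...#
#..#..
k=11  ##.#.#
#.....
..####
#.#...
##...#
#..#..
k=12  ##.#.#
#.....
..####
#.#...
##..##
#...##
k=13  ###.##
#..#..
..####
#.#...
##..##
#...##
k=14  ###.##
#.##..
.#..##
#.....
##..##
#...##
k=15  ###.##
#.##.#
.#....
#....#
##..##
#...##
k=16  ###.##
#.##.#
.#....
#....#
##..#.
#.....
k=17  ###.##
#.##.#
.#....
#.#..#
#.###.
#.#...

1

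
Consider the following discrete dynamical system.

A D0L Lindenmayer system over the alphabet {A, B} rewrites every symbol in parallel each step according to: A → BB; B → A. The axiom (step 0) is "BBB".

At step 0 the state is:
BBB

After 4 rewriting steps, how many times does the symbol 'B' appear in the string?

t=0: BBB
t=1: AAA
t=2: BBBBBB
t=3: AAAAAA
t=4: BBBBBBBBBBBB

12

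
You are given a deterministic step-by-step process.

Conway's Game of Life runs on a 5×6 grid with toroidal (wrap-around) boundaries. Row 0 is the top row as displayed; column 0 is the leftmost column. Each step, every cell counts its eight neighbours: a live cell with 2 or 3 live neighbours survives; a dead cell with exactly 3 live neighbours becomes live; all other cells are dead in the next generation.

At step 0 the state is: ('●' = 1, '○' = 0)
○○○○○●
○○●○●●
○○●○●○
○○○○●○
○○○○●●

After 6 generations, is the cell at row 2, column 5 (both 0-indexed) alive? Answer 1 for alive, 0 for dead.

t=0: ○○○○○●
○○●○●●
○○●○●○
○○○○●○
○○○○●●
t=1: ●○○●○○
○○○○●●
○○○○●○
○○○○●○
○○○○●●
t=2: ●○○●○○
○○○●●●
○○○●●○
○○○●●○
○○○●●●
t=3: ●○●○○○
○○●○○●
○○●○○○
○○●○○○
○○●○○●
t=4: ●○●●○●
○○●●○○
○●●●○○
○●●●○○
○○●●○○
t=5: ○○○○○○
●○○○○○
○○○○●○
○○○○●○
●○○○○○
t=6: ○○○○○○
○○○○○○
○○○○○●
○○○○○●
○○○○○○

1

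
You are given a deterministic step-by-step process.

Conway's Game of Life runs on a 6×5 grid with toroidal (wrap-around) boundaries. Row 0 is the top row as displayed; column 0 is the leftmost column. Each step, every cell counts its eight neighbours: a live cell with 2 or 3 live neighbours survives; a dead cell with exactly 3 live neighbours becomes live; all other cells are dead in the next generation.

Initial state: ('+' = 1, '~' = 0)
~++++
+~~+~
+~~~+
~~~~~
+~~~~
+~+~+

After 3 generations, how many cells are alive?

t=0: ~++++
+~~+~
+~~~+
~~~~~
+~~~~
+~+~+
t=1: ~~~~~
~~~~~
+~~~+
+~~~+
++~~+
~~+~~
t=2: ~~~~~
~~~~~
+~~~+
~~~+~
~+~++
++~~~
t=3: ~~~~~
~~~~~
~~~~+
~~++~
~+~++
+++~+

10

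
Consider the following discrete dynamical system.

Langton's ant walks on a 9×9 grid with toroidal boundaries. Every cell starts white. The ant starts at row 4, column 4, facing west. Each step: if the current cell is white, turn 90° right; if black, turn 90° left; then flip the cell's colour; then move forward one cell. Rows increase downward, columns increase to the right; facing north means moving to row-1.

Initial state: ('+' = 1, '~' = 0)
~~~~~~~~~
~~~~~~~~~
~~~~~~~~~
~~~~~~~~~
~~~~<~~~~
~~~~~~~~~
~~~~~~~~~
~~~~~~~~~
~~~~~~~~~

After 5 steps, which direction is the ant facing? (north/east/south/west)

gen 0: ~~~~~~~~~
~~~~~~~~~
~~~~~~~~~
~~~~~~~~~
~~~~<~~~~
~~~~~~~~~
~~~~~~~~~
~~~~~~~~~
~~~~~~~~~
gen 1: ~~~~~~~~~
~~~~~~~~~
~~~~~~~~~
~~~~^~~~~
~~~~+~~~~
~~~~~~~~~
~~~~~~~~~
~~~~~~~~~
~~~~~~~~~
gen 2: ~~~~~~~~~
~~~~~~~~~
~~~~~~~~~
~~~~+>~~~
~~~~+~~~~
~~~~~~~~~
~~~~~~~~~
~~~~~~~~~
~~~~~~~~~
gen 3: ~~~~~~~~~
~~~~~~~~~
~~~~~~~~~
~~~~++~~~
~~~~+v~~~
~~~~~~~~~
~~~~~~~~~
~~~~~~~~~
~~~~~~~~~
gen 4: ~~~~~~~~~
~~~~~~~~~
~~~~~~~~~
~~~~++~~~
~~~~<+~~~
~~~~~~~~~
~~~~~~~~~
~~~~~~~~~
~~~~~~~~~
gen 5: ~~~~~~~~~
~~~~~~~~~
~~~~~~~~~
~~~~++~~~
~~~~~+~~~
~~~~v~~~~
~~~~~~~~~
~~~~~~~~~
~~~~~~~~~

south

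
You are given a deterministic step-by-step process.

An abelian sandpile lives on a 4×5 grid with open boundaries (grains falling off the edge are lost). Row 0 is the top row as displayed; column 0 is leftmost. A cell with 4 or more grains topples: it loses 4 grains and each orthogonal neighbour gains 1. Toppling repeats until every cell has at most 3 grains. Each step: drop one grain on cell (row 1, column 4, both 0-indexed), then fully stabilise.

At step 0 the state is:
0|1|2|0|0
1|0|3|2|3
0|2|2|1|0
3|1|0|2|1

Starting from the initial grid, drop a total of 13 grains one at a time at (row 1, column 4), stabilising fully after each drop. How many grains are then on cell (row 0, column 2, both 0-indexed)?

3

step 0: 0|1|2|0|0
1|0|3|2|3
0|2|2|1|0
3|1|0|2|1
step 1: 0|1|2|0|1
1|0|3|3|0
0|2|2|1|1
3|1|0|2|1
step 2: 0|1|2|0|1
1|0|3|3|1
0|2|2|1|1
3|1|0|2|1
step 3: 0|1|2|0|1
1|0|3|3|2
0|2|2|1|1
3|1|0|2|1
step 4: 0|1|2|0|1
1|0|3|3|3
0|2|2|1|1
3|1|0|2|1
step 5: 0|1|3|1|2
1|1|0|1|1
0|2|3|2|2
3|1|0|2|1
step 6: 0|1|3|1|2
1|1|0|1|2
0|2|3|2|2
3|1|0|2|1
step 7: 0|1|3|1|2
1|1|0|1|3
0|2|3|2|2
3|1|0|2|1
step 8: 0|1|3|1|3
1|1|0|2|0
0|2|3|2|3
3|1|0|2|1
step 9: 0|1|3|1|3
1|1|0|2|1
0|2|3|2|3
3|1|0|2|1
step 10: 0|1|3|1|3
1|1|0|2|2
0|2|3|2|3
3|1|0|2|1
step 11: 0|1|3|1|3
1|1|0|2|3
0|2|3|2|3
3|1|0|2|1
step 12: 0|1|3|2|0
1|1|0|3|2
0|2|3|3|0
3|1|0|2|2
step 13: 0|1|3|2|0
1|1|0|3|3
0|2|3|3|0
3|1|0|2|2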